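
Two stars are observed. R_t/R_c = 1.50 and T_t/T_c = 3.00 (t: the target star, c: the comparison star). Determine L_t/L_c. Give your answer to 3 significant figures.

182

From the Stefan–Boltzmann law, L ∝ R²T⁴, so
L_t/L_c = (R_t/R_c)² (T_t/T_c)⁴ = (1.50)² × (3.00)⁴ = 2.250 × 81.00 = 182.2.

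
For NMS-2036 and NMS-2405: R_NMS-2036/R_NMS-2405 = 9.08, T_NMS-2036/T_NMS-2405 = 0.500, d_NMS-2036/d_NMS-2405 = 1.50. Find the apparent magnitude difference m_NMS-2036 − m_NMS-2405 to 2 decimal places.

L_NMS-2036/L_NMS-2405 = (9.08)²(0.500)⁴ = 5.153.
F_NMS-2036/F_NMS-2405 = (L_NMS-2036/L_NMS-2405)/(d_NMS-2036/d_NMS-2405)² = 5.153/2.250 = 2.290.
m_NMS-2036 − m_NMS-2405 = −2.5 log₁₀(2.290) = -0.90.

-0.90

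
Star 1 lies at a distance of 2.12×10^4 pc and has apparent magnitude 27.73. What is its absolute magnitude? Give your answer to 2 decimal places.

11.10

M = m − 5 log₁₀(d/10 pc) = 27.73 − 5 log₁₀(2.12×10^4/10)
  = 27.73 − 5 × 3.326 = 27.73 − 16.63 = 11.10.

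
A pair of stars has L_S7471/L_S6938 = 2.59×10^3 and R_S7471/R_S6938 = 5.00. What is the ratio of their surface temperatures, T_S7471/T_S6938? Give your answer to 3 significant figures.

3.19

L ∝ R²T⁴ gives T ∝ (L/R²)^(1/4), so
T_S7471/T_S6938 = (2.59×10^3 / 5.00²)^(1/4) = (103.6)^(1/4) = 3.190.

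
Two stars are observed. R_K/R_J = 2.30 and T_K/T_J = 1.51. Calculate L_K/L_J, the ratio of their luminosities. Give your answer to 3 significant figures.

From the Stefan–Boltzmann law, L ∝ R²T⁴, so
L_K/L_J = (R_K/R_J)² (T_K/T_J)⁴ = (2.30)² × (1.51)⁴ = 5.290 × 5.199 = 27.50.

27.5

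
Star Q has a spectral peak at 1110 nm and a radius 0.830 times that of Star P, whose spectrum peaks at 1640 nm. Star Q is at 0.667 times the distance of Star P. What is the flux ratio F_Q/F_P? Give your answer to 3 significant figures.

7.38

Wien's law: T_Q/T_P = λ_P/λ_Q = 1640/1110 = 1.477.
L_Q/L_P = (R_Q/R_P)²(T_Q/T_P)⁴ = (0.830)²(1.477)⁴ = 3.283.
F_Q/F_P = (L_Q/L_P)/(d_Q/d_P)² = 3.283/(0.667)² = 7.379.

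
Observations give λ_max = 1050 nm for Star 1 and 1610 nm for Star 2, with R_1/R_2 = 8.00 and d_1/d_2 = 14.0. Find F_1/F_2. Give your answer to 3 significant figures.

Wien's law: T_1/T_2 = λ_2/λ_1 = 1610/1050 = 1.533.
L_1/L_2 = (R_1/R_2)²(T_1/T_2)⁴ = (8.00)²(1.533)⁴ = 353.8.
F_1/F_2 = (L_1/L_2)/(d_1/d_2)² = 353.8/(14.0)² = 1.805.

1.80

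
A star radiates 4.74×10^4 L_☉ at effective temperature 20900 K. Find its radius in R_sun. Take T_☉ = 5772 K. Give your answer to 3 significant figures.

16.6 R_sun

R/R_☉ = √(L/L_☉) / (T/T_☉)² = √(4.74×10^4) / (3.621)²
       = 217.7 / 13.11 = 16.61.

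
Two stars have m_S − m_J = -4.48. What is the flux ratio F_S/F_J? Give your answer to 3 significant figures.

F_S/F_J = 10^(−(m_S − m_J)/2.5) = 10^(4.48/2.5) = 10^1.792 = 61.94.

61.9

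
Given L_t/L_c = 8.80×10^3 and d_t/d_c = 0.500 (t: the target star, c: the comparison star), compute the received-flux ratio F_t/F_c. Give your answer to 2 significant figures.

F = L/(4πd²), so F_t/F_c = (L_t/L_c) / (d_t/d_c)²
= 8.80×10^3 / (0.500)² = 8.80×10^3 / 0.2500 = 3.520×10^4.

3.5×10^4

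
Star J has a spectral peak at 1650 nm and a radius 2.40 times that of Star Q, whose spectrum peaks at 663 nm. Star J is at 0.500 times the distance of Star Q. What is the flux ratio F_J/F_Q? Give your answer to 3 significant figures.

0.601

Wien's law: T_J/T_Q = λ_Q/λ_J = 663/1650 = 0.4018.
L_J/L_Q = (R_J/R_Q)²(T_J/T_Q)⁴ = (2.40)²(0.4018)⁴ = 0.1502.
F_J/F_Q = (L_J/L_Q)/(d_J/d_Q)² = 0.1502/(0.500)² = 0.6006.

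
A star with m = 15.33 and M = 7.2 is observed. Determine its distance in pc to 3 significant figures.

423 pc

m − M = 5 log₁₀(d/10 pc)
15.33 − (7.2) = 8.13 = 5 log₁₀(d/10)
d = 10 × 10^(8.13/5) = 10 × 10^1.626 = 422.7 pc.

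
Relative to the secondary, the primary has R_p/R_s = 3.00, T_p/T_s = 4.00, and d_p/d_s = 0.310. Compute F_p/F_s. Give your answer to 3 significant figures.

L_p/L_s = (R_p/R_s)²(T_p/T_s)⁴ = (3.00)² × (4.00)⁴ = 2304.
F_p/F_s = (L_p/L_s)/(d_p/d_s)² = 2304 / (0.310)² = 2.398×10^4.

2.40×10^4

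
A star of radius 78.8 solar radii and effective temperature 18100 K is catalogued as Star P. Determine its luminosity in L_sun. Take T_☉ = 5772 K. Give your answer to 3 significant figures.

L/L_☉ = (R/R_☉)² (T/T_☉)⁴ = (78.8)² × (18100/5772)⁴
       = 6209 × (3.136)⁴ = 6209 × 96.70 = 6.004×10^5.

6.00×10^5 L_sun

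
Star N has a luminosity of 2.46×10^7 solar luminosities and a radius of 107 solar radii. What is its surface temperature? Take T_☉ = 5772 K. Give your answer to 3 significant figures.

3.93×10^4 K

T/T_☉ = (L/L_☉)^(1/4) / (R/R_☉)^(1/2)
T = 5772 × (2.46×10^7)^(1/4) / √(107) = 5772 × 70.43 / 10.34 = 3.930×10^4 K.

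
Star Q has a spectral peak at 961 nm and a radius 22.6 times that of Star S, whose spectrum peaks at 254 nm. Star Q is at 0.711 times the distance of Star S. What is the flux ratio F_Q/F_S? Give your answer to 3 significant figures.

4.93

Wien's law: T_Q/T_S = λ_S/λ_Q = 254/961 = 0.2643.
L_Q/L_S = (R_Q/R_S)²(T_Q/T_S)⁴ = (22.6)²(0.2643)⁴ = 2.493.
F_Q/F_S = (L_Q/L_S)/(d_Q/d_S)² = 2.493/(0.711)² = 4.931.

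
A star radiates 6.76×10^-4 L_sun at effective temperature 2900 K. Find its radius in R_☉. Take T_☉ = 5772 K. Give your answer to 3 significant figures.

R/R_☉ = √(L/L_☉) / (T/T_☉)² = √(6.76×10^-4) / (0.5024)²
       = 0.02600 / 0.2524 = 0.1030.

0.103 R_☉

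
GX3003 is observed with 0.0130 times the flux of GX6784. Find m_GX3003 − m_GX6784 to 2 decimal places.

m_GX3003 − m_GX6784 = −2.5 log₁₀(F_GX3003/F_GX6784) = −2.5 log₁₀(0.0130) = −2.5 × (-1.886) = 4.715.

4.72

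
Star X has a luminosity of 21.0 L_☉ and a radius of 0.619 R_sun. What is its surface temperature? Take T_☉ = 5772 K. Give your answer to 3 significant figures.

1.57×10^4 K

T/T_☉ = (L/L_☉)^(1/4) / (R/R_☉)^(1/2)
T = 5772 × (21.0)^(1/4) / √(0.619) = 5772 × 2.141 / 0.7868 = 1.570×10^4 K.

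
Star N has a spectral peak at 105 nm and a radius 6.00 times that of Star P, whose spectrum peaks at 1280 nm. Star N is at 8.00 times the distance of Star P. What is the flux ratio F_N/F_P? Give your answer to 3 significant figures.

1.24×10^4

Wien's law: T_N/T_P = λ_P/λ_N = 1280/105 = 12.19.
L_N/L_P = (R_N/R_P)²(T_N/T_P)⁴ = (6.00)²(12.19)⁴ = 7.950×10^5.
F_N/F_P = (L_N/L_P)/(d_N/d_P)² = 7.950×10^5/(8.00)² = 1.242×10^4.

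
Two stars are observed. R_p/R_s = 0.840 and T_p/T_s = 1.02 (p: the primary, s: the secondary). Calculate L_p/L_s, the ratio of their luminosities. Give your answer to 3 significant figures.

From the Stefan–Boltzmann law, L ∝ R²T⁴, so
L_p/L_s = (R_p/R_s)² (T_p/T_s)⁴ = (0.840)² × (1.02)⁴ = 0.7056 × 1.082 = 0.7638.

0.764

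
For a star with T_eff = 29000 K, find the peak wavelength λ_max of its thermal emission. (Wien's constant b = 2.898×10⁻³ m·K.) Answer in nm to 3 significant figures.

λ_max = b/T = 2.898×10⁻³ / 29000 = 9.99×10^-8 m = 99.93 nm.

99.9 nm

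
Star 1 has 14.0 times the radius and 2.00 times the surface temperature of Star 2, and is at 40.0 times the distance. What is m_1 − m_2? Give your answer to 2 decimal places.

L_1/L_2 = (14.0)²(2.00)⁴ = 3136.
F_1/F_2 = (L_1/L_2)/(d_1/d_2)² = 3136/1600 = 1.960.
m_1 − m_2 = −2.5 log₁₀(1.960) = -0.73.

-0.73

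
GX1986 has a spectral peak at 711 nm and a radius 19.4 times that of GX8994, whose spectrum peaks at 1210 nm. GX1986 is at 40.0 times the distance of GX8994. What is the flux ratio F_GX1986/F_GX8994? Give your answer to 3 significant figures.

1.97

Wien's law: T_GX1986/T_GX8994 = λ_GX8994/λ_GX1986 = 1210/711 = 1.702.
L_GX1986/L_GX8994 = (R_GX1986/R_GX8994)²(T_GX1986/T_GX8994)⁴ = (19.4)²(1.702)⁴ = 3157.
F_GX1986/F_GX8994 = (L_GX1986/L_GX8994)/(d_GX1986/d_GX8994)² = 3157/(40.0)² = 1.973.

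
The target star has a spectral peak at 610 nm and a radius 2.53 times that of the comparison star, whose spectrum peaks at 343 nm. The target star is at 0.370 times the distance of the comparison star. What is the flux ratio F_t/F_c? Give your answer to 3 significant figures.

4.67

Wien's law: T_t/T_c = λ_c/λ_t = 343/610 = 0.5623.
L_t/L_c = (R_t/R_c)²(T_t/T_c)⁴ = (2.53)²(0.5623)⁴ = 0.6399.
F_t/F_c = (L_t/L_c)/(d_t/d_c)² = 0.6399/(0.370)² = 4.674.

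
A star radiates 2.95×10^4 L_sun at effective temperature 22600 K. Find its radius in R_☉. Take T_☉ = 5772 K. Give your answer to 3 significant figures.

R/R_☉ = √(L/L_☉) / (T/T_☉)² = √(2.95×10^4) / (3.915)²
       = 171.8 / 15.33 = 11.20.

11.2 R_☉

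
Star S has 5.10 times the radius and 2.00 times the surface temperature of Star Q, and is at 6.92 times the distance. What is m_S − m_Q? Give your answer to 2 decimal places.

-2.35

L_S/L_Q = (5.10)²(2.00)⁴ = 416.2.
F_S/F_Q = (L_S/L_Q)/(d_S/d_Q)² = 416.2/47.89 = 8.691.
m_S − m_Q = −2.5 log₁₀(8.691) = -2.35.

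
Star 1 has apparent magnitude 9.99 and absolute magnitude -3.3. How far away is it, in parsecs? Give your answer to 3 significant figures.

m − M = 5 log₁₀(d/10 pc)
9.99 − (-3.3) = 13.29 = 5 log₁₀(d/10)
d = 10 × 10^(13.29/5) = 10 × 10^2.658 = 4550 pc.

4.55×10^3 pc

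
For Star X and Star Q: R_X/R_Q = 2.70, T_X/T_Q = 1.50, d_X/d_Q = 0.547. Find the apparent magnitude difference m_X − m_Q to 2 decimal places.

L_X/L_Q = (2.70)²(1.50)⁴ = 36.91.
F_X/F_Q = (L_X/L_Q)/(d_X/d_Q)² = 36.91/0.2992 = 123.3.
m_X − m_Q = −2.5 log₁₀(123.3) = -5.23.

-5.23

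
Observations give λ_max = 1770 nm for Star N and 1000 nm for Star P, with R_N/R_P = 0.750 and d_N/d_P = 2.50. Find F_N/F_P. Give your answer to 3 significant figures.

0.00917

Wien's law: T_N/T_P = λ_P/λ_N = 1000/1770 = 0.5650.
L_N/L_P = (R_N/R_P)²(T_N/T_P)⁴ = (0.750)²(0.5650)⁴ = 0.05731.
F_N/F_P = (L_N/L_P)/(d_N/d_P)² = 0.05731/(2.50)² = 0.009170.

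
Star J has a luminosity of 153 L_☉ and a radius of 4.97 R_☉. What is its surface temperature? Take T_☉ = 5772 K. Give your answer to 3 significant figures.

9.11×10^3 K

T/T_☉ = (L/L_☉)^(1/4) / (R/R_☉)^(1/2)
T = 5772 × (153)^(1/4) / √(4.97) = 5772 × 3.517 / 2.229 = 9106 K.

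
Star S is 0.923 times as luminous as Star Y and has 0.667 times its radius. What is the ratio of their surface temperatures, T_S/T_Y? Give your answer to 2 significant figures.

L ∝ R²T⁴ gives T ∝ (L/R²)^(1/4), so
T_S/T_Y = (0.923 / 0.667²)^(1/4) = (2.075)^(1/4) = 1.200.

1.2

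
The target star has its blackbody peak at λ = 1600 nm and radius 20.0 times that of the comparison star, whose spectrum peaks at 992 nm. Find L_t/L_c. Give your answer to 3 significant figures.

Wien's law gives T ∝ 1/λ_max, so T_t/T_c = λ_c/λ_t = 992/1600 = 0.6200.
Then L ∝ R²T⁴ gives L_t/L_c = (20.0)² × (0.6200)⁴ = 400.0 × 0.1478 = 59.11.

59.1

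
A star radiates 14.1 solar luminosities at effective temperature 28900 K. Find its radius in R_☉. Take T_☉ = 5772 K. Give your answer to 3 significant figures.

R/R_☉ = √(L/L_☉) / (T/T_☉)² = √(14.1) / (5.007)²
       = 3.755 / 25.07 = 0.1498.

0.150 R_☉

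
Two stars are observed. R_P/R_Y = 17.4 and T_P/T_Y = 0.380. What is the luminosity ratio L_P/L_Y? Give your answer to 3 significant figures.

From the Stefan–Boltzmann law, L ∝ R²T⁴, so
L_P/L_Y = (R_P/R_Y)² (T_P/T_Y)⁴ = (17.4)² × (0.380)⁴ = 302.8 × 0.02085 = 6.313.

6.31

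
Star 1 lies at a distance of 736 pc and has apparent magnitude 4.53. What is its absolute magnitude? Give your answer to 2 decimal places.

-4.80

M = m − 5 log₁₀(d/10 pc) = 4.53 − 5 log₁₀(736/10)
  = 4.53 − 5 × 1.867 = 4.53 − 9.33 = -4.80.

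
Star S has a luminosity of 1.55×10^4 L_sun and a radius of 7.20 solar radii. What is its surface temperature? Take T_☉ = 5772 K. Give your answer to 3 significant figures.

2.40×10^4 K

T/T_☉ = (L/L_☉)^(1/4) / (R/R_☉)^(1/2)
T = 5772 × (1.55×10^4)^(1/4) / √(7.20) = 5772 × 11.16 / 2.683 = 2.400×10^4 K.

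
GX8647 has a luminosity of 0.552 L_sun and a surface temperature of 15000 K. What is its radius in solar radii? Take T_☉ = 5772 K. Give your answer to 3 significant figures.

0.110 solar radii

R/R_☉ = √(L/L_☉) / (T/T_☉)² = √(0.552) / (2.599)²
       = 0.7430 / 6.754 = 0.1100.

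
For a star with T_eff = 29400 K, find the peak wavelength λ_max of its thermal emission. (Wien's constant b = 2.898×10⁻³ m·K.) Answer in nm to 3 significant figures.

98.6 nm

λ_max = b/T = 2.898×10⁻³ / 29400 = 9.86×10^-8 m = 98.57 nm.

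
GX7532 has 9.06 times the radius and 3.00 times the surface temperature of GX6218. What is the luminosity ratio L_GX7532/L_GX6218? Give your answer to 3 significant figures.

6.65×10^3

From the Stefan–Boltzmann law, L ∝ R²T⁴, so
L_GX7532/L_GX6218 = (R_GX7532/R_GX6218)² (T_GX7532/T_GX6218)⁴ = (9.06)² × (3.00)⁴ = 82.08 × 81.00 = 6649.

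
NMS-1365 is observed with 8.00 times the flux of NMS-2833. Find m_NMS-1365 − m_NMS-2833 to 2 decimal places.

m_NMS-1365 − m_NMS-2833 = −2.5 log₁₀(F_NMS-1365/F_NMS-2833) = −2.5 log₁₀(8.00) = −2.5 × (0.903) = -2.258.

-2.26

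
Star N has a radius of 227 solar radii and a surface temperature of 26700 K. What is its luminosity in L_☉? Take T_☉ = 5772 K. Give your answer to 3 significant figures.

L/L_☉ = (R/R_☉)² (T/T_☉)⁴ = (227)² × (26700/5772)⁴
       = 5.153×10^4 × (4.626)⁴ = 5.153×10^4 × 457.9 = 2.359×10^7.

2.36×10^7 L_☉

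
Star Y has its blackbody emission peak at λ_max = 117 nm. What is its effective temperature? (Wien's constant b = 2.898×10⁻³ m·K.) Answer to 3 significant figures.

2.48×10^4 K

T = b/λ_max = 2.898×10⁻³ / (117×10⁻⁹) = 2.477×10^4 K.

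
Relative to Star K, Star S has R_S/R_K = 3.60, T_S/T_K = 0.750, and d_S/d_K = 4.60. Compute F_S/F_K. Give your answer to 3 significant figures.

L_S/L_K = (R_S/R_K)²(T_S/T_K)⁴ = (3.60)² × (0.750)⁴ = 4.101.
F_S/F_K = (L_S/L_K)/(d_S/d_K)² = 4.101 / (4.60)² = 0.1938.

0.194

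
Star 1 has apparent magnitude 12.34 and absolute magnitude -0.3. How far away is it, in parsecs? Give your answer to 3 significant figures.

m − M = 5 log₁₀(d/10 pc)
12.34 − (-0.3) = 12.64 = 5 log₁₀(d/10)
d = 10 × 10^(12.64/5) = 10 × 10^2.528 = 3373 pc.

3.37×10^3 pc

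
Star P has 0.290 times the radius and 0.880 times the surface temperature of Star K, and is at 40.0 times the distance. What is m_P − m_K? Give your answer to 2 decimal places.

11.25

L_P/L_K = (0.290)²(0.880)⁴ = 0.05043.
F_P/F_K = (L_P/L_K)/(d_P/d_K)² = 0.05043/1600 = 3.152×10^-5.
m_P − m_K = −2.5 log₁₀(3.152×10^-5) = 11.25.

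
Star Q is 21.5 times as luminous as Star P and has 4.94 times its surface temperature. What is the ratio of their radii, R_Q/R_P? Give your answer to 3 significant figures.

0.190

L ∝ R²T⁴ gives R ∝ √L / T², so
R_Q/R_P = √(21.5) / (4.94)² = 4.637 / 24.40 = 0.1900.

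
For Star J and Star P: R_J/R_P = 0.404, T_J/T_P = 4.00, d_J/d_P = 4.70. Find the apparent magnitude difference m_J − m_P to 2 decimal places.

L_J/L_P = (0.404)²(4.00)⁴ = 41.78.
F_J/F_P = (L_J/L_P)/(d_J/d_P)² = 41.78/22.09 = 1.892.
m_J − m_P = −2.5 log₁₀(1.892) = -0.69.

-0.69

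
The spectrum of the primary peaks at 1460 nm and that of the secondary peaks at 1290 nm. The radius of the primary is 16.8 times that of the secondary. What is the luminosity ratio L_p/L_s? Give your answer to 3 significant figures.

Wien's law gives T ∝ 1/λ_max, so T_p/T_s = λ_s/λ_p = 1290/1460 = 0.8836.
Then L ∝ R²T⁴ gives L_p/L_s = (16.8)² × (0.8836)⁴ = 282.2 × 0.6095 = 172.0.

172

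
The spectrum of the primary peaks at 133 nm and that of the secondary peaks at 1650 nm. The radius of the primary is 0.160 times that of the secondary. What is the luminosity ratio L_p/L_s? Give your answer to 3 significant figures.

Wien's law gives T ∝ 1/λ_max, so T_p/T_s = λ_s/λ_p = 1650/133 = 12.41.
Then L ∝ R²T⁴ gives L_p/L_s = (0.160)² × (12.41)⁴ = 0.02560 × 2.369×10^4 = 606.4.

606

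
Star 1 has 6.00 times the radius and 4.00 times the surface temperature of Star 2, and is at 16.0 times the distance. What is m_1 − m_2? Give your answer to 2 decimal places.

-3.89

L_1/L_2 = (6.00)²(4.00)⁴ = 9216.
F_1/F_2 = (L_1/L_2)/(d_1/d_2)² = 9216/256.0 = 36.00.
m_1 − m_2 = −2.5 log₁₀(36.00) = -3.89.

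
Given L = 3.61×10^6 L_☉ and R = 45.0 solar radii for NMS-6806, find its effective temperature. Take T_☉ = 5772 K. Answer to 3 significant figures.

3.75×10^4 K

T/T_☉ = (L/L_☉)^(1/4) / (R/R_☉)^(1/2)
T = 5772 × (3.61×10^6)^(1/4) / √(45.0) = 5772 × 43.59 / 6.708 = 3.751×10^4 K.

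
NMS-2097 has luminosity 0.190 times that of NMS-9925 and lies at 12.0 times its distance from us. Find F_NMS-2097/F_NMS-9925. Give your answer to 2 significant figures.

0.0013

F = L/(4πd²), so F_NMS-2097/F_NMS-9925 = (L_NMS-2097/L_NMS-9925) / (d_NMS-2097/d_NMS-9925)²
= 0.190 / (12.0)² = 0.190 / 144.0 = 0.001319.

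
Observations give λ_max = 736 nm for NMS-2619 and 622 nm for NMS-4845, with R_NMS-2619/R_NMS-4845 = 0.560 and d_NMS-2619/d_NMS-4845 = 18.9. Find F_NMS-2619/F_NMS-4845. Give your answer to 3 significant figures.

4.48×10^-4

Wien's law: T_NMS-2619/T_NMS-4845 = λ_NMS-4845/λ_NMS-2619 = 622/736 = 0.8451.
L_NMS-2619/L_NMS-4845 = (R_NMS-2619/R_NMS-4845)²(T_NMS-2619/T_NMS-4845)⁴ = (0.560)²(0.8451)⁴ = 0.1600.
F_NMS-2619/F_NMS-4845 = (L_NMS-2619/L_NMS-4845)/(d_NMS-2619/d_NMS-4845)² = 0.1600/(18.9)² = 4.478×10^-4.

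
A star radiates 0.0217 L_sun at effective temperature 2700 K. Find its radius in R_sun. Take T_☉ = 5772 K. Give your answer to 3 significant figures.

0.673 R_sun

R/R_☉ = √(L/L_☉) / (T/T_☉)² = √(0.0217) / (0.4678)²
       = 0.1473 / 0.2188 = 0.6732.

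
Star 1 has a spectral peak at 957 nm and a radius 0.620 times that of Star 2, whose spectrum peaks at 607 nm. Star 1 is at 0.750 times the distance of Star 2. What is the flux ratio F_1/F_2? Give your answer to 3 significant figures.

0.111

Wien's law: T_1/T_2 = λ_2/λ_1 = 607/957 = 0.6343.
L_1/L_2 = (R_1/R_2)²(T_1/T_2)⁴ = (0.620)²(0.6343)⁴ = 0.06221.
F_1/F_2 = (L_1/L_2)/(d_1/d_2)² = 0.06221/(0.750)² = 0.1106.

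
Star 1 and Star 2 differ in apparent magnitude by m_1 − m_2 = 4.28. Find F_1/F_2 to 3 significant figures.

0.0194

F_1/F_2 = 10^(−(m_1 − m_2)/2.5) = 10^(-4.28/2.5) = 10^-1.712 = 0.01941.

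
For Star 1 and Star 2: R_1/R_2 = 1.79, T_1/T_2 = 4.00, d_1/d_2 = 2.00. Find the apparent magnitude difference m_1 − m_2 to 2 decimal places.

-5.78

L_1/L_2 = (1.79)²(4.00)⁴ = 820.2.
F_1/F_2 = (L_1/L_2)/(d_1/d_2)² = 820.2/4.000 = 205.1.
m_1 − m_2 = −2.5 log₁₀(205.1) = -5.78.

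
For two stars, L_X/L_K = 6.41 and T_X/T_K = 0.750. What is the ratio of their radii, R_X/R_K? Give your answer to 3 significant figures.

L ∝ R²T⁴ gives R ∝ √L / T², so
R_X/R_K = √(6.41) / (0.750)² = 2.532 / 0.5625 = 4.501.

4.50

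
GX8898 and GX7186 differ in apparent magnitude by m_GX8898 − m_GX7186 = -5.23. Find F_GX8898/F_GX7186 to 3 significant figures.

F_GX8898/F_GX7186 = 10^(−(m_GX8898 − m_GX7186)/2.5) = 10^(5.23/2.5) = 10^2.092 = 123.6.

124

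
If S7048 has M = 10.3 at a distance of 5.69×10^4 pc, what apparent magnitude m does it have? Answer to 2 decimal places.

m = M + 5 log₁₀(d/10 pc) = 10.3 + 5 log₁₀(5.69×10^4/10)
  = 10.3 + 5 × 3.755 = 10.3 + 18.78 = 29.08.

29.08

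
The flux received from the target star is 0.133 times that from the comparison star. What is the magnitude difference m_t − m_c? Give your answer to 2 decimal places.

m_t − m_c = −2.5 log₁₀(F_t/F_c) = −2.5 log₁₀(0.133) = −2.5 × (-0.876) = 2.190.

2.19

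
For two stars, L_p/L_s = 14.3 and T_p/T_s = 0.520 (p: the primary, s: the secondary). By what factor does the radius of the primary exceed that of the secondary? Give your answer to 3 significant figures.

14.0

L ∝ R²T⁴ gives R ∝ √L / T², so
R_p/R_s = √(14.3) / (0.520)² = 3.782 / 0.2704 = 13.98.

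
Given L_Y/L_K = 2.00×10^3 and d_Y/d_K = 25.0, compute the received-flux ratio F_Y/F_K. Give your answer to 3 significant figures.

3.20

F = L/(4πd²), so F_Y/F_K = (L_Y/L_K) / (d_Y/d_K)²
= 2.00×10^3 / (25.0)² = 2.00×10^3 / 625.0 = 3.200.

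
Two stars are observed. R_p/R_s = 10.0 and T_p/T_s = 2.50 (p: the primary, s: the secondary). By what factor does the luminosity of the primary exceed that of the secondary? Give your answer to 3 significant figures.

3.91×10^3

From the Stefan–Boltzmann law, L ∝ R²T⁴, so
L_p/L_s = (R_p/R_s)² (T_p/T_s)⁴ = (10.0)² × (2.50)⁴ = 100.0 × 39.06 = 3906.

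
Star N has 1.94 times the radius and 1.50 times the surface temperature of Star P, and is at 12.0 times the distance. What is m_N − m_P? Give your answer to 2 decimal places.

L_N/L_P = (1.94)²(1.50)⁴ = 19.05.
F_N/F_P = (L_N/L_P)/(d_N/d_P)² = 19.05/144.0 = 0.1323.
m_N − m_P = −2.5 log₁₀(0.1323) = 2.20.

2.20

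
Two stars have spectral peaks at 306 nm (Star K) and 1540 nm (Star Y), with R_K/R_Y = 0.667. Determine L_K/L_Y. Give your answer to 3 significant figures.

Wien's law gives T ∝ 1/λ_max, so T_K/T_Y = λ_Y/λ_K = 1540/306 = 5.033.
Then L ∝ R²T⁴ gives L_K/L_Y = (0.667)² × (5.033)⁴ = 0.4449 × 641.5 = 285.4.

285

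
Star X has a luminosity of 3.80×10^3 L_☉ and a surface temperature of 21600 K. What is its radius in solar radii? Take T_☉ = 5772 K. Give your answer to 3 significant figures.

R/R_☉ = √(L/L_☉) / (T/T_☉)² = √(3.80×10^3) / (3.742)²
       = 61.64 / 14.00 = 4.402.

4.40 solar radii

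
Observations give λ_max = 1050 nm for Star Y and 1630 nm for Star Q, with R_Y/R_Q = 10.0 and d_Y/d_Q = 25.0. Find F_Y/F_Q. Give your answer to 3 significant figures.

0.929

Wien's law: T_Y/T_Q = λ_Q/λ_Y = 1630/1050 = 1.552.
L_Y/L_Q = (R_Y/R_Q)²(T_Y/T_Q)⁴ = (10.0)²(1.552)⁴ = 580.8.
F_Y/F_Q = (L_Y/L_Q)/(d_Y/d_Q)² = 580.8/(25.0)² = 0.9292.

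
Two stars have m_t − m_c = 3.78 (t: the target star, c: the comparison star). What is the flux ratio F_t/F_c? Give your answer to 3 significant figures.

F_t/F_c = 10^(−(m_t − m_c)/2.5) = 10^(-3.78/2.5) = 10^-1.512 = 0.03076.

0.0308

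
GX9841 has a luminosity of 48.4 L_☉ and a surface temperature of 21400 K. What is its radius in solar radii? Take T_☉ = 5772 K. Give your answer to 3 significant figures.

0.506 solar radii

R/R_☉ = √(L/L_☉) / (T/T_☉)² = √(48.4) / (3.708)²
       = 6.957 / 13.75 = 0.5061.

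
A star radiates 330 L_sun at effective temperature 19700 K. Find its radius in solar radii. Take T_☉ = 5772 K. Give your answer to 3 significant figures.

R/R_☉ = √(L/L_☉) / (T/T_☉)² = √(330) / (3.413)²
       = 18.17 / 11.65 = 1.559.

1.56 solar radii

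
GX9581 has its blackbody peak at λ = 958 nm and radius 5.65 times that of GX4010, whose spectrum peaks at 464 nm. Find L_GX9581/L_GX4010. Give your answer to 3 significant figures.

Wien's law gives T ∝ 1/λ_max, so T_GX9581/T_GX4010 = λ_GX4010/λ_GX9581 = 464/958 = 0.4843.
Then L ∝ R²T⁴ gives L_GX9581/L_GX4010 = (5.65)² × (0.4843)⁴ = 31.92 × 0.05503 = 1.757.

1.76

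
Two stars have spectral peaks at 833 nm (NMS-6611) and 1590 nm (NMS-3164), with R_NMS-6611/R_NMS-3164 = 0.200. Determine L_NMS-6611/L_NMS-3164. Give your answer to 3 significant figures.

0.531

Wien's law gives T ∝ 1/λ_max, so T_NMS-6611/T_NMS-3164 = λ_NMS-3164/λ_NMS-6611 = 1590/833 = 1.909.
Then L ∝ R²T⁴ gives L_NMS-6611/L_NMS-3164 = (0.200)² × (1.909)⁴ = 0.04000 × 13.27 = 0.5310.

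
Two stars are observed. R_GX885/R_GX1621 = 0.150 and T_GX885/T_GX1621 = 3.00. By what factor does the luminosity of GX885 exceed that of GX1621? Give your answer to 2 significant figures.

1.8

From the Stefan–Boltzmann law, L ∝ R²T⁴, so
L_GX885/L_GX1621 = (R_GX885/R_GX1621)² (T_GX885/T_GX1621)⁴ = (0.150)² × (3.00)⁴ = 0.02250 × 81.00 = 1.823.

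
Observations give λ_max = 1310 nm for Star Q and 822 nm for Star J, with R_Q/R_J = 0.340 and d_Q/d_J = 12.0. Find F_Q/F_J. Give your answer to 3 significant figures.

1.24×10^-4

Wien's law: T_Q/T_J = λ_J/λ_Q = 822/1310 = 0.6275.
L_Q/L_J = (R_Q/R_J)²(T_Q/T_J)⁴ = (0.340)²(0.6275)⁴ = 0.01792.
F_Q/F_J = (L_Q/L_J)/(d_Q/d_J)² = 0.01792/(12.0)² = 1.245×10^-4.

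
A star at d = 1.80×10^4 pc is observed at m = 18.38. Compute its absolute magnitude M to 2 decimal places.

M = m − 5 log₁₀(d/10 pc) = 18.38 − 5 log₁₀(1.80×10^4/10)
  = 18.38 − 5 × 3.255 = 18.38 − 16.28 = 2.10.

2.10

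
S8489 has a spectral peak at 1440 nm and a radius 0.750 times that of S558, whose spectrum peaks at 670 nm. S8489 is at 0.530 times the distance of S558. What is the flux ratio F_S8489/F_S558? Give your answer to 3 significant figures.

0.0938

Wien's law: T_S8489/T_S558 = λ_S558/λ_S8489 = 670/1440 = 0.4653.
L_S8489/L_S558 = (R_S8489/R_S558)²(T_S8489/T_S558)⁴ = (0.750)²(0.4653)⁴ = 0.02636.
F_S8489/F_S558 = (L_S8489/L_S558)/(d_S8489/d_S558)² = 0.02636/(0.530)² = 0.09385.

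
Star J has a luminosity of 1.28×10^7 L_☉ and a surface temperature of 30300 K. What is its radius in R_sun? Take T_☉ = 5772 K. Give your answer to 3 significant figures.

R/R_☉ = √(L/L_☉) / (T/T_☉)² = √(1.28×10^7) / (5.249)²
       = 3578 / 27.56 = 129.8.

130 R_sun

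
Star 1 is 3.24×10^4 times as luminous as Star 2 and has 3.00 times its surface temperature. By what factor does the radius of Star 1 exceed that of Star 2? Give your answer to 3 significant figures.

L ∝ R²T⁴ gives R ∝ √L / T², so
R_1/R_2 = √(3.24×10^4) / (3.00)² = 180.0 / 9.000 = 20.00.

20.0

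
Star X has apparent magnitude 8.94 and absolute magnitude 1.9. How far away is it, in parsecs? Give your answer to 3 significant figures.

m − M = 5 log₁₀(d/10 pc)
8.94 − (1.9) = 7.04 = 5 log₁₀(d/10)
d = 10 × 10^(7.04/5) = 10 × 10^1.408 = 255.9 pc.

256 pc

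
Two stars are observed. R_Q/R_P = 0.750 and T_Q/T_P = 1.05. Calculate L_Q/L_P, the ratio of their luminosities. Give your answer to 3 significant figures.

From the Stefan–Boltzmann law, L ∝ R²T⁴, so
L_Q/L_P = (R_Q/R_P)² (T_Q/T_P)⁴ = (0.750)² × (1.05)⁴ = 0.5625 × 1.216 = 0.6837.

0.684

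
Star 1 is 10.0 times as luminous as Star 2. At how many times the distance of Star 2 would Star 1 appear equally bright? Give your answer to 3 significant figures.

Equal flux requires L_1/d_1² = L_2/d_2², so d_1/d_2 = √(L_1/L_2)
= √(10.0) = 3.162.

3.16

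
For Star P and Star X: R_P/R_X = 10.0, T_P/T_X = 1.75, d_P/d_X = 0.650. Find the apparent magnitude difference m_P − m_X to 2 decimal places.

-8.37

L_P/L_X = (10.0)²(1.75)⁴ = 937.9.
F_P/F_X = (L_P/L_X)/(d_P/d_X)² = 937.9/0.4225 = 2220.
m_P − m_X = −2.5 log₁₀(2220) = -8.37.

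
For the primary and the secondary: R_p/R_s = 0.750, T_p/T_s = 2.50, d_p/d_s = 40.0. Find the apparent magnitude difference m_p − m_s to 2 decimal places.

L_p/L_s = (0.750)²(2.50)⁴ = 21.97.
F_p/F_s = (L_p/L_s)/(d_p/d_s)² = 21.97/1600 = 0.01373.
m_p − m_s = −2.5 log₁₀(0.01373) = 4.66.

4.66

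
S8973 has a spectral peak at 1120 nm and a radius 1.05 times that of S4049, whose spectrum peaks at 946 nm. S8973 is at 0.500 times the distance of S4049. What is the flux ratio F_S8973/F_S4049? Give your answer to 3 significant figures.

Wien's law: T_S8973/T_S4049 = λ_S4049/λ_S8973 = 946/1120 = 0.8446.
L_S8973/L_S4049 = (R_S8973/R_S4049)²(T_S8973/T_S4049)⁴ = (1.05)²(0.8446)⁴ = 0.5611.
F_S8973/F_S4049 = (L_S8973/L_S4049)/(d_S8973/d_S4049)² = 0.5611/(0.500)² = 2.245.

2.24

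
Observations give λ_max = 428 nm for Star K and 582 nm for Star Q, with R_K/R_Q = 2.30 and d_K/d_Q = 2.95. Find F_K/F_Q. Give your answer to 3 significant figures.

2.08

Wien's law: T_K/T_Q = λ_Q/λ_K = 582/428 = 1.360.
L_K/L_Q = (R_K/R_Q)²(T_K/T_Q)⁴ = (2.30)²(1.360)⁴ = 18.09.
F_K/F_Q = (L_K/L_Q)/(d_K/d_Q)² = 18.09/(2.95)² = 2.078.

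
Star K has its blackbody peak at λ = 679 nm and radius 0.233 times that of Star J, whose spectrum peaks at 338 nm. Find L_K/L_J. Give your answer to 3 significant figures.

Wien's law gives T ∝ 1/λ_max, so T_K/T_J = λ_J/λ_K = 338/679 = 0.4978.
Then L ∝ R²T⁴ gives L_K/L_J = (0.233)² × (0.4978)⁴ = 0.05429 × 0.06140 = 0.003333.

0.00333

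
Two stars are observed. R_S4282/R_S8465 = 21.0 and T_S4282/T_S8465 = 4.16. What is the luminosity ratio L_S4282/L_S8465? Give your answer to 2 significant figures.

1.3×10^5

From the Stefan–Boltzmann law, L ∝ R²T⁴, so
L_S4282/L_S8465 = (R_S4282/R_S8465)² (T_S4282/T_S8465)⁴ = (21.0)² × (4.16)⁴ = 441.0 × 299.5 = 1.321×10^5.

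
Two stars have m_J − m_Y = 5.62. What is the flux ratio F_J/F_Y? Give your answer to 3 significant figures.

0.00565

F_J/F_Y = 10^(−(m_J − m_Y)/2.5) = 10^(-5.62/2.5) = 10^-2.248 = 0.005649.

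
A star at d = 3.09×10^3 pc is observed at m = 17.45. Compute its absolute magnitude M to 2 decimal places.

M = m − 5 log₁₀(d/10 pc) = 17.45 − 5 log₁₀(3.09×10^3/10)
  = 17.45 − 5 × 2.490 = 17.45 − 12.45 = 5.00.

5.00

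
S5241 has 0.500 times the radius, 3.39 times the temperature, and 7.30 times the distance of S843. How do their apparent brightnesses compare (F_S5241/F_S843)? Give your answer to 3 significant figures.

L_S5241/L_S843 = (R_S5241/R_S843)²(T_S5241/T_S843)⁴ = (0.500)² × (3.39)⁴ = 33.02.
F_S5241/F_S843 = (L_S5241/L_S843)/(d_S5241/d_S843)² = 33.02 / (7.30)² = 0.6196.

0.620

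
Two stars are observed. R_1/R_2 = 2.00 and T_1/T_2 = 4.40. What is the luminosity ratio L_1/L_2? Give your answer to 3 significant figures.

1.50×10^3

From the Stefan–Boltzmann law, L ∝ R²T⁴, so
L_1/L_2 = (R_1/R_2)² (T_1/T_2)⁴ = (2.00)² × (4.40)⁴ = 4.000 × 374.8 = 1499.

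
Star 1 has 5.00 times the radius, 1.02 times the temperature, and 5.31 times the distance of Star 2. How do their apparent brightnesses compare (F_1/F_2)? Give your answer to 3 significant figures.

0.960

L_1/L_2 = (R_1/R_2)²(T_1/T_2)⁴ = (5.00)² × (1.02)⁴ = 27.06.
F_1/F_2 = (L_1/L_2)/(d_1/d_2)² = 27.06 / (5.31)² = 0.9597.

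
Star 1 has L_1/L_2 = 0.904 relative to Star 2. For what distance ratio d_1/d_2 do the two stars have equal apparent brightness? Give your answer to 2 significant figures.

0.95

Equal flux requires L_1/d_1² = L_2/d_2², so d_1/d_2 = √(L_1/L_2)
= √(0.904) = 0.9508.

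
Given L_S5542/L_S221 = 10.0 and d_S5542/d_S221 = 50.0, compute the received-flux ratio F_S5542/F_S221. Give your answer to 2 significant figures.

0.0040

F = L/(4πd²), so F_S5542/F_S221 = (L_S5542/L_S221) / (d_S5542/d_S221)²
= 10.0 / (50.0)² = 10.0 / 2500 = 0.004000.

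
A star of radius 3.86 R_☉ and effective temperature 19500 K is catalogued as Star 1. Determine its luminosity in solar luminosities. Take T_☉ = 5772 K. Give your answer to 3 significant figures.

1.94×10^3 solar luminosities

L/L_☉ = (R/R_☉)² (T/T_☉)⁴ = (3.86)² × (19500/5772)⁴
       = 14.90 × (3.378)⁴ = 14.90 × 130.3 = 1941.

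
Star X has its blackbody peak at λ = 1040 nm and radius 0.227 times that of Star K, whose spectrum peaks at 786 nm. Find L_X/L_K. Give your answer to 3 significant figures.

Wien's law gives T ∝ 1/λ_max, so T_X/T_K = λ_K/λ_X = 786/1040 = 0.7558.
Then L ∝ R²T⁴ gives L_X/L_K = (0.227)² × (0.7558)⁴ = 0.05153 × 0.3263 = 0.01681.

0.0168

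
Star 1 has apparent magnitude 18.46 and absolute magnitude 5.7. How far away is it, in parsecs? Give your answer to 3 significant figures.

3.56×10^3 pc

m − M = 5 log₁₀(d/10 pc)
18.46 − (5.7) = 12.76 = 5 log₁₀(d/10)
d = 10 × 10^(12.76/5) = 10 × 10^2.552 = 3565 pc.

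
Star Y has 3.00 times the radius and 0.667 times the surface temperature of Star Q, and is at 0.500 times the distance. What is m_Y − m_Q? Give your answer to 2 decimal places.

-2.13

L_Y/L_Q = (3.00)²(0.667)⁴ = 1.781.
F_Y/F_Q = (L_Y/L_Q)/(d_Y/d_Q)² = 1.781/0.2500 = 7.125.
m_Y − m_Q = −2.5 log₁₀(7.125) = -2.13.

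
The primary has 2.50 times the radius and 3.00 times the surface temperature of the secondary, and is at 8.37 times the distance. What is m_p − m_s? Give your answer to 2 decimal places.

-2.15

L_p/L_s = (2.50)²(3.00)⁴ = 506.2.
F_p/F_s = (L_p/L_s)/(d_p/d_s)² = 506.2/70.06 = 7.226.
m_p − m_s = −2.5 log₁₀(7.226) = -2.15.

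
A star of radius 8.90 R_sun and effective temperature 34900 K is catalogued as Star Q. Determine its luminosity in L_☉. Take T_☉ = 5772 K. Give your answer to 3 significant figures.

1.06×10^5 L_☉

L/L_☉ = (R/R_☉)² (T/T_☉)⁴ = (8.90)² × (34900/5772)⁴
       = 79.21 × (6.046)⁴ = 79.21 × 1337 = 1.059×10^5.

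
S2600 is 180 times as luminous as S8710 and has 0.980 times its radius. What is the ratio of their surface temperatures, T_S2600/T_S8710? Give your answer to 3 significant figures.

L ∝ R²T⁴ gives T ∝ (L/R²)^(1/4), so
T_S2600/T_S8710 = (180 / 0.980²)^(1/4) = (187.4)^(1/4) = 3.700.

3.70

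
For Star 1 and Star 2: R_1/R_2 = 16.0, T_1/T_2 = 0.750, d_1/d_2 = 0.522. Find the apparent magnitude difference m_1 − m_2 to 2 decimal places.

-6.18

L_1/L_2 = (16.0)²(0.750)⁴ = 81.00.
F_1/F_2 = (L_1/L_2)/(d_1/d_2)² = 81.00/0.2725 = 297.3.
m_1 − m_2 = −2.5 log₁₀(297.3) = -6.18.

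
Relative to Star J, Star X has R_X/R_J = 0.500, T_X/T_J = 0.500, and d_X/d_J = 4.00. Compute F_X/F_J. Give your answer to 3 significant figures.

9.77×10^-4

L_X/L_J = (R_X/R_J)²(T_X/T_J)⁴ = (0.500)² × (0.500)⁴ = 0.01562.
F_X/F_J = (L_X/L_J)/(d_X/d_J)² = 0.01562 / (4.00)² = 9.766×10^-4.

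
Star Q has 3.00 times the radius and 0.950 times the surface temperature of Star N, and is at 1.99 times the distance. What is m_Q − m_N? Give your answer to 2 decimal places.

-0.67

L_Q/L_N = (3.00)²(0.950)⁴ = 7.331.
F_Q/F_N = (L_Q/L_N)/(d_Q/d_N)² = 7.331/3.960 = 1.851.
m_Q − m_N = −2.5 log₁₀(1.851) = -0.67.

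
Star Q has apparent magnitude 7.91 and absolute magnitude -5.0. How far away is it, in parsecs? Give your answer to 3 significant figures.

3.82×10^3 pc

m − M = 5 log₁₀(d/10 pc)
7.91 − (-5.0) = 12.91 = 5 log₁₀(d/10)
d = 10 × 10^(12.91/5) = 10 × 10^2.582 = 3819 pc.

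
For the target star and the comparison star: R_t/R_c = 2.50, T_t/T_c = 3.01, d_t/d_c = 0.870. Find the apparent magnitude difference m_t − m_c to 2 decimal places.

-7.08

L_t/L_c = (2.50)²(3.01)⁴ = 513.0.
F_t/F_c = (L_t/L_c)/(d_t/d_c)² = 513.0/0.7569 = 677.8.
m_t − m_c = −2.5 log₁₀(677.8) = -7.08.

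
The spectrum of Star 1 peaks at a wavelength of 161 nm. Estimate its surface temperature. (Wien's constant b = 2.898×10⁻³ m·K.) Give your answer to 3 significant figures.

1.80×10^4 K

T = b/λ_max = 2.898×10⁻³ / (161×10⁻⁹) = 1.800×10^4 K.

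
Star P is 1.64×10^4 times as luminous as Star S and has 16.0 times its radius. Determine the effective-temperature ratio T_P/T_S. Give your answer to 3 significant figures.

2.83

L ∝ R²T⁴ gives T ∝ (L/R²)^(1/4), so
T_P/T_S = (1.64×10^4 / 16.0²)^(1/4) = (64.06)^(1/4) = 2.829.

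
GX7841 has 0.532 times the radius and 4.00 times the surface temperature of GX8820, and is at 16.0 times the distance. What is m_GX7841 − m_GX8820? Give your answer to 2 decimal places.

L_GX7841/L_GX8820 = (0.532)²(4.00)⁴ = 72.45.
F_GX7841/F_GX8820 = (L_GX7841/L_GX8820)/(d_GX7841/d_GX8820)² = 72.45/256.0 = 0.2830.
m_GX7841 − m_GX8820 = −2.5 log₁₀(0.2830) = 1.37.

1.37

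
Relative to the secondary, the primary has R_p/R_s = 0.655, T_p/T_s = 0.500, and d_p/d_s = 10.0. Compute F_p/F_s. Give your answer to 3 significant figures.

2.68×10^-4

L_p/L_s = (R_p/R_s)²(T_p/T_s)⁴ = (0.655)² × (0.500)⁴ = 0.02681.
F_p/F_s = (L_p/L_s)/(d_p/d_s)² = 0.02681 / (10.0)² = 2.681×10^-4.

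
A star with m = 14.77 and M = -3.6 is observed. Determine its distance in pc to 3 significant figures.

4.72×10^4 pc

m − M = 5 log₁₀(d/10 pc)
14.77 − (-3.6) = 18.37 = 5 log₁₀(d/10)
d = 10 × 10^(18.37/5) = 10 × 10^3.674 = 4.721×10^4 pc.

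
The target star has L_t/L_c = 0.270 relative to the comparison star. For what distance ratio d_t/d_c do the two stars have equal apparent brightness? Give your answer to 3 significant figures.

0.520

Equal flux requires L_t/d_t² = L_c/d_c², so d_t/d_c = √(L_t/L_c)
= √(0.270) = 0.5196.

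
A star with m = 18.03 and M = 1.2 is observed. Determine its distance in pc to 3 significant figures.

m − M = 5 log₁₀(d/10 pc)
18.03 − (1.2) = 16.83 = 5 log₁₀(d/10)
d = 10 × 10^(16.83/5) = 10 × 10^3.366 = 2.323×10^4 pc.

2.32×10^4 pc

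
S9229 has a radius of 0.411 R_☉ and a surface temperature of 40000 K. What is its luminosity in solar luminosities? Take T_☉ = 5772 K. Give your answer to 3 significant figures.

390 solar luminosities

L/L_☉ = (R/R_☉)² (T/T_☉)⁴ = (0.411)² × (40000/5772)⁴
       = 0.1689 × (6.930)⁴ = 0.1689 × 2306 = 389.6.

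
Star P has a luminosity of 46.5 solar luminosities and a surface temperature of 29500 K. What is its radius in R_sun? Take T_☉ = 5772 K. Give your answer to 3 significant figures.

R/R_☉ = √(L/L_☉) / (T/T_☉)² = √(46.5) / (5.111)²
       = 6.819 / 26.12 = 0.2611.

0.261 R_sun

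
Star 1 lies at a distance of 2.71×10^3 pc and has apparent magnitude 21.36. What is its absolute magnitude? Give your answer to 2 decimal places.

9.20

M = m − 5 log₁₀(d/10 pc) = 21.36 − 5 log₁₀(2.71×10^3/10)
  = 21.36 − 5 × 2.433 = 21.36 − 12.16 = 9.20.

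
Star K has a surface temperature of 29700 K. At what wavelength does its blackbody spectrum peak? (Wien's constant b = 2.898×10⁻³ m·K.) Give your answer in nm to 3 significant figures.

97.6 nm

λ_max = b/T = 2.898×10⁻³ / 29700 = 9.76×10^-8 m = 97.58 nm.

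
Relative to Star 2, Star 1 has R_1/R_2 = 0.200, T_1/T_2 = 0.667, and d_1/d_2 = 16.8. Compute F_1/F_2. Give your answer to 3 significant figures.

L_1/L_2 = (R_1/R_2)²(T_1/T_2)⁴ = (0.200)² × (0.667)⁴ = 0.007917.
F_1/F_2 = (L_1/L_2)/(d_1/d_2)² = 0.007917 / (16.8)² = 2.805×10^-5.

2.81×10^-5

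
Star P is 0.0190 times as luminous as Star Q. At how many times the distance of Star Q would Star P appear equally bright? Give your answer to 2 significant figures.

0.14

Equal flux requires L_P/d_P² = L_Q/d_Q², so d_P/d_Q = √(L_P/L_Q)
= √(0.0190) = 0.1378.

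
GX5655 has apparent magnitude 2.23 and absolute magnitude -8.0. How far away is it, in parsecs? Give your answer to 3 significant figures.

1.11×10^3 pc

m − M = 5 log₁₀(d/10 pc)
2.23 − (-8.0) = 10.23 = 5 log₁₀(d/10)
d = 10 × 10^(10.23/5) = 10 × 10^2.046 = 1112 pc.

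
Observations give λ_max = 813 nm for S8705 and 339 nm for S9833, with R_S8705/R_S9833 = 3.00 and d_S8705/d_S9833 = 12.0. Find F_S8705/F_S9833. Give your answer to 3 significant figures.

Wien's law: T_S8705/T_S9833 = λ_S9833/λ_S8705 = 339/813 = 0.4170.
L_S8705/L_S9833 = (R_S8705/R_S9833)²(T_S8705/T_S9833)⁴ = (3.00)²(0.4170)⁴ = 0.2721.
F_S8705/F_S9833 = (L_S8705/L_S9833)/(d_S8705/d_S9833)² = 0.2721/(12.0)² = 0.001889.

0.00189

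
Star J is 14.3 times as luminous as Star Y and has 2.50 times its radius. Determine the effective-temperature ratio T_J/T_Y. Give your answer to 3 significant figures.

1.23

L ∝ R²T⁴ gives T ∝ (L/R²)^(1/4), so
T_J/T_Y = (14.3 / 2.50²)^(1/4) = (2.288)^(1/4) = 1.230.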